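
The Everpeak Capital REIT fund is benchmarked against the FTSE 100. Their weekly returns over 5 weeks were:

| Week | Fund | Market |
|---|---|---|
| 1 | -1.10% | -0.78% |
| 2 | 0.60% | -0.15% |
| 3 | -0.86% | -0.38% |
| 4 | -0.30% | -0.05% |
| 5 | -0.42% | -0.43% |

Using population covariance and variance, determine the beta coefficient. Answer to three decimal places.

1.696

r̄p = -0.4160%,  r̄m = -0.3580%
Cov = Σ(rp − r̄p)(rm − r̄m) / 5 = 0.1092
Var(rm) = Σ(rm − r̄m)² / 5 = 0.0644
β = Cov / Var = 0.1092 / 0.0644 = 1.6957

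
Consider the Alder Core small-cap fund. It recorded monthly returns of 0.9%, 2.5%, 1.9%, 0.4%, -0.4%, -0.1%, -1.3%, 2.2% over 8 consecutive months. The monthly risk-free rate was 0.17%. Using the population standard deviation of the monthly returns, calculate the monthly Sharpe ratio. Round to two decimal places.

r̄ = (0.9 + 2.5 + 1.9 + 0.4 − 0.4 − 0.1 − 1.3 + 2.2) / 8 = 0.7625%
Population σ = √[Σ(r − r̄)² / 8] = √[12.8788 / 8] = √1.6099 = 1.2688%
Sharpe = (r̄ − rf) / σ = (0.7625 − 0.17) / 1.2688 = 0.5925 / 1.2688 = 0.4670

0.47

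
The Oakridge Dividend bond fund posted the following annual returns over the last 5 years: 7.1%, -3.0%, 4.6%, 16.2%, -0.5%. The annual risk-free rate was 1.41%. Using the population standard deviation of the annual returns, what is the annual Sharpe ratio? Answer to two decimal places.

0.52

Mean return r̄ = 24.40 / 5 = 4.8800%
Σ(r − r̄)² = (7.1 − 4.8800)² + (-3 − 4.8800)² + … = 224.1880
σ = √[224.1880 / 5] = 6.6961%
Sharpe = (r̄ − rf) / σ = (4.8800 − 1.41) / 6.6961 = 3.4700 / 6.6961 = 0.5182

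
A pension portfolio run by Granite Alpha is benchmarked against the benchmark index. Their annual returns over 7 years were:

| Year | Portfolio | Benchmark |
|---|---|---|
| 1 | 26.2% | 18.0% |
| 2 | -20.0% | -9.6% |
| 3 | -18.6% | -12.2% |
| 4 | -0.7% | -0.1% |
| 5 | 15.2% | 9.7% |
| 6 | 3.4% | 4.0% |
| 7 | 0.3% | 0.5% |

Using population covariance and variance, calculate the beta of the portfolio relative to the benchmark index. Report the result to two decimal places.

r̄p = 0.8286%,  r̄m = 1.4714%
Cov = Σ(rp − r̄p)(rm − r̄m) / 7 = 149.0351
Var(rm) = Σ(rm − r̄m)² / 7 = 94.3135
β = Cov / Var = 149.0351 / 94.3135 = 1.5802

1.58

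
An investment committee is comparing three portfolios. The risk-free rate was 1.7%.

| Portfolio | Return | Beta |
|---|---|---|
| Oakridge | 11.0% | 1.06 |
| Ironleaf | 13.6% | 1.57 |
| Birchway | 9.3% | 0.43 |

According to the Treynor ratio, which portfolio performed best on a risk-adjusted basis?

Birchway

Oakridge: Treynor = (11.0% − 1.7%) / 1.06 = 8.774
Ironleaf: Treynor = (13.6% − 1.7%) / 1.57 = 7.580
Birchway: Treynor = (9.3% − 1.7%) / 0.43 = 17.674
Highest: Birchway (17.674).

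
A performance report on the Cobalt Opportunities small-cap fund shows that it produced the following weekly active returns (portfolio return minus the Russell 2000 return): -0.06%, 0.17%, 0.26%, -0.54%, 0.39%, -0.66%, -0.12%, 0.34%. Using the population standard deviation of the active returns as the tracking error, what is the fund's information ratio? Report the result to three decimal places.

-0.074

r̄ = (-0.06 + 0.17 + 0.26 − 0.54 + 0.39 − 0.66 − 0.12 + 0.34) / 8 = -0.220 / 8 = -0.0275%
Population σ = √[Σ(r − r̄)² / 8] = √[1.1034 / 8] = √0.1379 = 0.3713%
IR = r̄ / tracking error = -0.0275 / 0.3713 = -0.0741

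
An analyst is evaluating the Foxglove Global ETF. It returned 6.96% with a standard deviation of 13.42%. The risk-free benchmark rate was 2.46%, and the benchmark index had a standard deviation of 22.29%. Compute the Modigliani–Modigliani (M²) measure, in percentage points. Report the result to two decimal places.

Sharpe = (Rp − Rf) / σp = (6.96% − 2.46%) / 13.42% = 0.3353
M² = Rf + Sharpe × σm = 2.46% + 0.3353 × 22.29% = 9.9338%

9.93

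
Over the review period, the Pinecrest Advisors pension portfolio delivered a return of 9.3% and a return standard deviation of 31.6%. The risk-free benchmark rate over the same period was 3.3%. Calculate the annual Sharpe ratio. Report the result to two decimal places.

0.19

Sharpe = (Rp − Rf) / σp = (9.3% − 3.3%) / 31.6% = 6.00% / 31.6% = 0.1899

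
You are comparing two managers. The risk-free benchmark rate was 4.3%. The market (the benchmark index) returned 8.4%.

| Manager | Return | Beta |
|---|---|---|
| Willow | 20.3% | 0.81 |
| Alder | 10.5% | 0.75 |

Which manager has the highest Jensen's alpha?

Willow: α = 20.3% − [4.3% + 0.81 × (8.4% − 4.3%)] = 12.679
Alder: α = 10.5% − [4.3% + 0.75 × (8.4% − 4.3%)] = 3.125
Highest: Willow (12.679).

Willow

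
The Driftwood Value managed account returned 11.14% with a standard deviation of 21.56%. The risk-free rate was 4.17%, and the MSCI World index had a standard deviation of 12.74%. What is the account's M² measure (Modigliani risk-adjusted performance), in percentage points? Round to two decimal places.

Sharpe = (Rp − Rf) / σp = (11.14% − 4.17%) / 21.56% = 0.3233
M² = Rf + Sharpe × σm = 4.17% + 0.3233 × 12.74% = 8.2888%

8.29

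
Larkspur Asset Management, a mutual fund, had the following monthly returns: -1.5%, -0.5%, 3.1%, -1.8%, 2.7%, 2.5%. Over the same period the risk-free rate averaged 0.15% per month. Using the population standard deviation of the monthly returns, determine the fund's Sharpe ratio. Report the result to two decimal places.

0.29

Mean return μ = 4.50 / 6 = 0.7500%
Σ(r − μ)² = (-1.5 − 0.7500)² + (-0.5 − 0.7500)² + … = 25.5150
σ = √[25.5150 / 6] = 2.0622%
Sharpe = (μ − rf) / σ = (0.7500 − 0.15) / 2.0622 = 0.6000 / 2.0622 = 0.2910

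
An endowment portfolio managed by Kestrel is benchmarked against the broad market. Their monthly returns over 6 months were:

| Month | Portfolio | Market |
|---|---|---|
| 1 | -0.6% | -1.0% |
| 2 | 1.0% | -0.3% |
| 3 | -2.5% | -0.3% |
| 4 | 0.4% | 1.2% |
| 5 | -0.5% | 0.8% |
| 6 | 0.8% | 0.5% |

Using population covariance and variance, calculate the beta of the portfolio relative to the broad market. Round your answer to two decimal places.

r̄p = -0.2333%,  r̄m = 0.1500%
Cov = Σ(rp − r̄p)(rm − r̄m) / 6 = 0.2900
Var(rm) = Σ(rm − r̄m)² / 6 = 0.5625
β = Cov / Var = 0.2900 / 0.5625 = 0.5156

0.52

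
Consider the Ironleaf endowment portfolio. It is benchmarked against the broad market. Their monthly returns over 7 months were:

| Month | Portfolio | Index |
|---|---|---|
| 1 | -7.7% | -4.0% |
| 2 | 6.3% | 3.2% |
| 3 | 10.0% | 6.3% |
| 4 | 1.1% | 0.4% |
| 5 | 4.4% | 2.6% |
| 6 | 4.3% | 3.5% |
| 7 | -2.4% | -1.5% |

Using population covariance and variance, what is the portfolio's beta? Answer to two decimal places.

r̄p = 2.2857%,  r̄m = 1.5000%
Cov = Σ(rp − r̄p)(rm − r̄m) / 7 = 17.2129
Var(rm) = Σ(rm − r̄m)² / 7 = 10.2286
β = Cov / Var = 17.2129 / 10.2286 = 1.6828

1.68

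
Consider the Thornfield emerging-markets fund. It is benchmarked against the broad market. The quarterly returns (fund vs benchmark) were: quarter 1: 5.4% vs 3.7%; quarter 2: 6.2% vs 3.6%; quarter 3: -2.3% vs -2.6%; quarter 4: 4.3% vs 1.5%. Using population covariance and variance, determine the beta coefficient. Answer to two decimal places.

r̄p = 3.4000%,  r̄m = 1.5500%
Cov = Σ(rp − r̄p)(rm − r̄m) / 4 = 8.4125
Var(rm) = Σ(rm − r̄m)² / 4 = 6.5125
β = Cov / Var = 8.4125 / 6.5125 = 1.2917

1.29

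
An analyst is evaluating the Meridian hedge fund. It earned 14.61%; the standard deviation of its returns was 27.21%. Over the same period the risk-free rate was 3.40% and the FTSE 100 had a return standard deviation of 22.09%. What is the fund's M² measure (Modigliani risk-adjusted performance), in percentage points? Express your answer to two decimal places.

Sharpe = (Rp − Rf) / σp = (14.61% − 3.40%) / 27.21% = 0.4120
M² = Rf + Sharpe × σm = 3.40% + 0.4120 × 22.09% = 12.5011%

12.50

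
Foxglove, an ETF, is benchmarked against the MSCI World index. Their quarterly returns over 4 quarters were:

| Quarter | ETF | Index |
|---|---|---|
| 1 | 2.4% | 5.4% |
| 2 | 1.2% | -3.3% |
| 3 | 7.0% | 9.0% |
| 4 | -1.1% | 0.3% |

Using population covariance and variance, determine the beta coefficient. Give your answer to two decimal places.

r̄p = 2.3750%,  r̄m = 2.8500%
Cov = Σ(rp − r̄p)(rm − r̄m) / 4 = 11.1488
Var(rm) = Σ(rm − r̄m)² / 4 = 22.1625
β = Cov / Var = 11.1488 / 22.1625 = 0.5030

0.50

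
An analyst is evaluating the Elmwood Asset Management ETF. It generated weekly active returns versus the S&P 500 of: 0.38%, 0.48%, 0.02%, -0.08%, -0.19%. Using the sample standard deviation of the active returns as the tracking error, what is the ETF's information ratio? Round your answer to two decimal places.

Mean return r̄ = 0.610 / 5 = 0.1220%
Σ(r − r̄)² = (0.38 − 0.1220)² + (0.48 − 0.1220)² + … = 0.3433
sample σ = √(0.3433 / 4) = √0.0858 = 0.2929%
IR = r̄ / tracking error = 0.1220 / 0.2929 = 0.4165

0.42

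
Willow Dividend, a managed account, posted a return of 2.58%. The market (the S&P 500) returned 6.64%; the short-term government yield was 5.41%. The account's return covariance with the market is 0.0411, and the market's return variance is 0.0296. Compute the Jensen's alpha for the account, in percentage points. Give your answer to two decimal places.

-4.54

β = Cov / Var = 0.0411 / 0.0296 = 1.3885
E[R] = Rf + β(Rm − Rf) = 5.41% + 1.3885 × (6.64% − 5.41%) = 7.1179%
α = Rp − E[R] = 2.58% − 7.1179% = -4.5379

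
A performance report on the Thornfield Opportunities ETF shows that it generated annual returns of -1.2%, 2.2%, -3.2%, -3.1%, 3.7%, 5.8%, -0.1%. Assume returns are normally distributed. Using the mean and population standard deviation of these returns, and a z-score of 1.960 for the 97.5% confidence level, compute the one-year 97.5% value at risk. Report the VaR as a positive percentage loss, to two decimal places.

μ = (-1.2 + 2.2 − 3.2 − 3.1 + 3.7 + 5.8 − 0.1) / 7 = 0.5857%
Population σ = √[Σ(r − μ)² / 7] = √[71.0686 / 7] = √10.1527 = 3.1863%
VaR = −(μ − z·σ) = −(0.5857 − 1.960 × 3.1863) = −(-5.6594) = 5.6594%

5.66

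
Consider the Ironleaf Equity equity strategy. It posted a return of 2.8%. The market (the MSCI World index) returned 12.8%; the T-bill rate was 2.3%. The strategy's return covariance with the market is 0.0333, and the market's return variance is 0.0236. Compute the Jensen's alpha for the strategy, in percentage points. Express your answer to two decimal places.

β = Cov / Var = 0.0333 / 0.0236 = 1.4110
E[R] = Rf + β(Rm − Rf) = 2.3% + 1.4110 × (12.8% − 2.3%) = 17.1155%
α = Rp − E[R] = 2.8% − 17.1155% = -14.3155

-14.32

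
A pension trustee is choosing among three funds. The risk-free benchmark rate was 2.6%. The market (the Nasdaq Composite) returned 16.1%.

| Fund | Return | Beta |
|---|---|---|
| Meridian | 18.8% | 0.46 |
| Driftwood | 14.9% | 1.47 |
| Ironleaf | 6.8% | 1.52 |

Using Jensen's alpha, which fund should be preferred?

Meridian: α = 18.8% − [2.6% + 0.46 × (16.1% − 2.6%)] = 9.990
Driftwood: α = 14.9% − [2.6% + 1.47 × (16.1% − 2.6%)] = -7.545
Ironleaf: α = 6.8% − [2.6% + 1.52 × (16.1% − 2.6%)] = -16.320
Highest: Meridian (9.990).

Meridian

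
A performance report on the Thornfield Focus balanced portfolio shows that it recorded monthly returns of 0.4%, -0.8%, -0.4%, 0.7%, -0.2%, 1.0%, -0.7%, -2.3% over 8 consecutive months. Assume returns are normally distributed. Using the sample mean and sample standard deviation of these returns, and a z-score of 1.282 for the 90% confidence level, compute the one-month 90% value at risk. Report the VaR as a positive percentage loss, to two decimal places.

μ = (0.4 − 0.8 − 0.4 + 0.7 − 0.2 + 1 − 0.7 − 2.3) / 8 = -0.2875%
Sample σ = √[Σ(r − μ)² / 7] = √[7.6088 / 7] = √1.0870 = 1.0426%
VaR = −(μ − z·σ) = −(-0.2875 − 1.282 × 1.0426) = −(-1.6241) = 1.6241%

1.62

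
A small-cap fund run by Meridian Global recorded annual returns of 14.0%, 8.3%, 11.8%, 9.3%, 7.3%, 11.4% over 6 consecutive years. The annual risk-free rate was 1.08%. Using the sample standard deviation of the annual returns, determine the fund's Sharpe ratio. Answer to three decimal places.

Mean return μ = 62.10 / 6 = 10.3500%
Σ(r − μ)² = 31.1350; sample σ = √(31.1350/5) = 2.4954%
Sharpe = (μ − rf) / σ = (10.3500 − 1.08) / 2.4954 = 9.2700 / 2.4954 = 3.7148

3.715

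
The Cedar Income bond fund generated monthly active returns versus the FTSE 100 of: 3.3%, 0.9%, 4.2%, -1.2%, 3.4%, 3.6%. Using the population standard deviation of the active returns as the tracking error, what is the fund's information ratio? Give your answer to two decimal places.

1.24

r̄ = (3.3 + 0.9 + 4.2 − 1.2 + 3.4 + 3.6) / 6 = 14.20 / 6 = 2.3667%
Σ(r − r̄)² = 21.6933; population σ = √(21.6933/6) = 1.9015%
IR = r̄ / tracking error = 2.3667 / 1.9015 = 1.2446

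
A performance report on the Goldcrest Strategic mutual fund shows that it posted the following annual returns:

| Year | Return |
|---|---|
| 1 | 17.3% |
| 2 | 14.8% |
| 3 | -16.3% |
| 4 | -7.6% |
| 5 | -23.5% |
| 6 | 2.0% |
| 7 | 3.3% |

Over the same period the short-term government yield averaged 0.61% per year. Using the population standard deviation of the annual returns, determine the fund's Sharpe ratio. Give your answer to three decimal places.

-0.144

Mean return r̄ = -10.00 / 7 = -1.4286%
Population std dev = √[1394.6343 / 7] = 14.1150%
Sharpe = (r̄ − rf) / σ = (-1.4286 − 0.61) / 14.1150 = -2.0386 / 14.1150 = -0.1444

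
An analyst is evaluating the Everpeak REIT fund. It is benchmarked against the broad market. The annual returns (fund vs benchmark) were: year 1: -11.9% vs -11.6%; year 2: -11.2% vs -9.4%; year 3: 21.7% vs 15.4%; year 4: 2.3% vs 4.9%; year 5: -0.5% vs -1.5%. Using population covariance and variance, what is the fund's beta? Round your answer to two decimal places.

1.21

r̄p = 0.0800%,  r̄m = -0.4400%
Cov = Σ(rp − r̄p)(rm − r̄m) / 5 = 117.9392
Var(rm) = Σ(rm − r̄m)² / 5 = 97.0744
β = Cov / Var = 117.9392 / 97.0744 = 1.2149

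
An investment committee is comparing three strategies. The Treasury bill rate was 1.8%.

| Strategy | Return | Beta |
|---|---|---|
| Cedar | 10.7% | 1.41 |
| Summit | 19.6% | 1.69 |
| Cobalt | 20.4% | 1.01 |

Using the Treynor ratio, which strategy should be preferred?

Cedar: Treynor = (10.7% − 1.8%) / 1.41 = 6.312
Summit: Treynor = (19.6% − 1.8%) / 1.69 = 10.533
Cobalt: Treynor = (20.4% − 1.8%) / 1.01 = 18.416
Highest: Cobalt (18.416).

Cobalt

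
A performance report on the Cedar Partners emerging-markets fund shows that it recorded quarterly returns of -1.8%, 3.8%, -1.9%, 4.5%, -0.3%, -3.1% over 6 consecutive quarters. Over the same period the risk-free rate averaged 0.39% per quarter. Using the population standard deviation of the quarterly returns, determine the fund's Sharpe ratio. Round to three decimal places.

μ = (-1.8 + 3.8 − 1.9 + 4.5 − 0.3 − 3.1) / 6 = 0.2000%
Σ(r − μ)² = (-1.8 − 0.2000)² + (3.8 − 0.2000)² + … = 51.0000
σ = √[51.0000 / 6] = 2.9155%
Sharpe = (μ − rf) / σ = (0.2000 − 0.39) / 2.9155 = -0.1900 / 2.9155 = -0.0652

-0.065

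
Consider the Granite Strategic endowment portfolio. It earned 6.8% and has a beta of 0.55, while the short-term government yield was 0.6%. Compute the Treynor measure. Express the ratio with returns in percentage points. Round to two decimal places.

Treynor = (Rp − Rf) / β = (6.8% − 0.6%) / 0.55 = 6.20 / 0.55 = 11.2727

11.27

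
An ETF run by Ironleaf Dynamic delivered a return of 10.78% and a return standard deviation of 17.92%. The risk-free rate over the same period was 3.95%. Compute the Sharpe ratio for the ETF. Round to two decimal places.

Sharpe = (Rp − Rf) / σp = (10.78% − 3.95%) / 17.92% = 6.83% / 17.92% = 0.3811

0.38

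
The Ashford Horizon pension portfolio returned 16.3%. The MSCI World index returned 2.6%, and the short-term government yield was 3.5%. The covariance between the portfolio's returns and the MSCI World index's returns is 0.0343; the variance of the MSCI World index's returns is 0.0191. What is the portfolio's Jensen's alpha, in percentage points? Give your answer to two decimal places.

14.42

β = Cov / Var = 0.0343 / 0.0191 = 1.7958
E[R] = Rf + β(Rm − Rf) = 3.5% + 1.7958 × (2.6% − 3.5%) = 1.8838%
α = Rp − E[R] = 16.3% − 1.8838% = 14.4162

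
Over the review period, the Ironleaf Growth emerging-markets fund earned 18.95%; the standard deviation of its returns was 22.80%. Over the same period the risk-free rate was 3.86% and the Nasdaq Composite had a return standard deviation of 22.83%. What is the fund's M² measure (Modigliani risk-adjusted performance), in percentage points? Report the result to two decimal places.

Sharpe = (Rp − Rf) / σp = (18.95% − 3.86%) / 22.80% = 0.6618
M² = Rf + Sharpe × σm = 3.86% + 0.6618 × 22.83% = 18.9689%

18.97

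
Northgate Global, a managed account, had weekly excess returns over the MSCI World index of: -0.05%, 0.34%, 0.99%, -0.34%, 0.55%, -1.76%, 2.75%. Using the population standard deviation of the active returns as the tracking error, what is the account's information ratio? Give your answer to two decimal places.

Mean return r̄ = 2.480 / 7 = 0.3543%
Σ(r − r̄)² = (-0.05 − 0.3543)² + (0.34 − 0.3543)² + … = 11.2978
σ = √[11.2978 / 7] = 1.2704%
IR = r̄ / tracking error = 0.3543 / 1.2704 = 0.2789

0.28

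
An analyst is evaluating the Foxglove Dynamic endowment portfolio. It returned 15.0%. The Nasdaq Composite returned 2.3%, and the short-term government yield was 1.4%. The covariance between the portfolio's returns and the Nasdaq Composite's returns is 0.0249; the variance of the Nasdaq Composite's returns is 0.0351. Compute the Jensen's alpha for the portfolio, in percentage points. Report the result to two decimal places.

β = Cov / Var = 0.0249 / 0.0351 = 0.7094
E[R] = Rf + β(Rm − Rf) = 1.4% + 0.7094 × (2.3% − 1.4%) = 2.0385%
α = Rp − E[R] = 15.0% − 2.0385% = 12.9615

12.96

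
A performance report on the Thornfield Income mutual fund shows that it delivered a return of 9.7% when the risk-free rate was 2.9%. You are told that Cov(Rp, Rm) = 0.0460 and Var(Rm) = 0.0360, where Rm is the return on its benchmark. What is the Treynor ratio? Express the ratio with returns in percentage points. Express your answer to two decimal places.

5.32

β = Cov / Var = 0.0460 / 0.0360 = 1.2778
Treynor = (Rp − Rf) / β = (9.7% − 2.9%) / 1.2778 = 6.80 / 1.2778 = 5.3216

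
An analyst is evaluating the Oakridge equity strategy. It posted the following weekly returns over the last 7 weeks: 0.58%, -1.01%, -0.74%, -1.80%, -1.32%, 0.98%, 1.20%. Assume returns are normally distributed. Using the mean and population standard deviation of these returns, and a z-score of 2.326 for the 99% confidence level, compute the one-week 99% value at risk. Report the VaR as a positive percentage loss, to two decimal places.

2.89

Mean return r̄ = -2.110 / 7 = -0.3014%
Σ(r − r̄)² = 8.6509; population σ = √(8.6509/7) = 1.1117%
VaR = −(r̄ − z·σ) = −(-0.3014 − 2.326 × 1.1117) = −(-2.8872) = 2.8872%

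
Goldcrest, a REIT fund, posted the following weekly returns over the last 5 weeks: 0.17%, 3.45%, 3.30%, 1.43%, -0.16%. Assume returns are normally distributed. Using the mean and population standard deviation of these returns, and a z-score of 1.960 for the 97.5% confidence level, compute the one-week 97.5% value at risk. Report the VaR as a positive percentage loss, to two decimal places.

1.33

r̄ = (0.17 + 3.45 + 3.3 + 1.43 − 0.16) / 5 = 8.190 / 5 = 1.6380%
Population σ = √[Σ(r − r̄)² / 5] = √[11.4767 / 5] = √2.2953 = 1.5150%
VaR = −(r̄ − z·σ) = −(1.6380 − 1.960 × 1.5150) = −(-1.3314) = 1.3314%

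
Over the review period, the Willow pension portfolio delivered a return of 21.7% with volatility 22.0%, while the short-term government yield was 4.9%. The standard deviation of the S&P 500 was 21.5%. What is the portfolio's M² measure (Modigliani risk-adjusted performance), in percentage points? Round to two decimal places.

Sharpe = (Rp − Rf) / σp = (21.7% − 4.9%) / 22.0% = 0.7636
M² = Rf + Sharpe × σm = 4.9% + 0.7636 × 21.5% = 21.3174%

21.32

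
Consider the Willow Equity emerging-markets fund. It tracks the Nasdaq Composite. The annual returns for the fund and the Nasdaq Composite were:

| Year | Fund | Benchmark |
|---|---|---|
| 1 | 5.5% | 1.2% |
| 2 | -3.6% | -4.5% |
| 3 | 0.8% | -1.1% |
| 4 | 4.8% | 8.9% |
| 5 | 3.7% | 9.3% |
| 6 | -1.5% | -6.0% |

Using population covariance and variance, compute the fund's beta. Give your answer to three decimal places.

r̄p = 1.6167%,  r̄m = 1.3000%
Cov = Σ(rp − r̄p)(rm − r̄m) / 6 = 15.9067
Var(rm) = Σ(rm − r̄m)² / 6 = 35.7433
β = Cov / Var = 15.9067 / 35.7433 = 0.4450

0.445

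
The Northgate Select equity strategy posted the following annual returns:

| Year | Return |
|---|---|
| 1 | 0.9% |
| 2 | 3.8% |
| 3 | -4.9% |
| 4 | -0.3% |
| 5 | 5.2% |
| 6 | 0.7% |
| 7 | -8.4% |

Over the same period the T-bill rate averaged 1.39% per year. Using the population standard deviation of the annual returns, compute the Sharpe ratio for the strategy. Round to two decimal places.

μ = (0.9 + 3.8 − 4.9 − 0.3 + 5.2 + 0.7 − 8.4) / 7 = -0.4286%
Σ(r − μ)² = (0.9 − (-0.4286))² + (3.8 − (-0.4286))² + (-4.9 − (-0.4286))² + … = 136.1543
σ = √[136.1543 / 7] = 4.4103%
Sharpe = (μ − rf) / σ = (-0.4286 − 1.39) / 4.4103 = -1.8186 / 4.4103 = -0.4124

-0.41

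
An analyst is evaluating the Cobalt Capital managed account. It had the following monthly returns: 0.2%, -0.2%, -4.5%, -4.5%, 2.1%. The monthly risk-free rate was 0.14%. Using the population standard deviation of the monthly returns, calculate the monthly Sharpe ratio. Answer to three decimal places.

μ = (0.2 − 0.2 − 4.5 − 4.5 + 2.1) / 5 = -6.90 / 5 = -1.3800%
Population std dev = √[35.4680 / 5] = 2.6634%
Sharpe = (μ − rf) / σ = (-1.3800 − 0.14) / 2.6634 = -1.5200 / 2.6634 = -0.5707

-0.571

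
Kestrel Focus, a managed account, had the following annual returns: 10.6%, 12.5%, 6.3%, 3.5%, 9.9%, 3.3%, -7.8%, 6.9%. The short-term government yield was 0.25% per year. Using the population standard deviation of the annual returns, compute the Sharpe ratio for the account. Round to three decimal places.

μ = (10.6 + 12.5 + 6.3 + 3.5 + 9.9 + 3.3 − 7.8 + 6.9) / 8 = 45.20 / 8 = 5.6500%
Σ(r − μ)² = 282.5200; population σ = √(282.5200/8) = 5.9426%
Sharpe = (μ − rf) / σ = (5.6500 − 0.25) / 5.9426 = 5.4000 / 5.9426 = 0.9087

0.909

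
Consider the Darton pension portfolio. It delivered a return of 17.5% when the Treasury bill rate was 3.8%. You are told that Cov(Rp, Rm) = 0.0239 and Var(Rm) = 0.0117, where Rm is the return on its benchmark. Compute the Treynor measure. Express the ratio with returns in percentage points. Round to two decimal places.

6.71

β = Cov / Var = 0.0239 / 0.0117 = 2.0427
Treynor = (Rp − Rf) / β = (17.5% − 3.8%) / 2.0427 = 13.70 / 2.0427 = 6.7068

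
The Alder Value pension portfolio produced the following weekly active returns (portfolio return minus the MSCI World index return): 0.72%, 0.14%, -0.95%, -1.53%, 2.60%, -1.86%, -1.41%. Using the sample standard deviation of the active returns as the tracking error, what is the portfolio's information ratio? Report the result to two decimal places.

r̄ = (0.72 + 0.14 − 0.95 − 1.53 + 2.6 − 1.86 − 1.41) / 7 = -0.3271%
Σ(r − r̄)² = 15.2399; sample σ = √(15.2399/6) = 1.5937%
IR = r̄ / tracking error = -0.3271 / 1.5937 = -0.2052

-0.21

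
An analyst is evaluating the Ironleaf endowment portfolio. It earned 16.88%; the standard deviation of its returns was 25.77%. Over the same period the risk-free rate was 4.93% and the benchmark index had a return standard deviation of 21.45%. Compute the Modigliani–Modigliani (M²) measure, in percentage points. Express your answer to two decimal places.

14.88

Sharpe = (Rp − Rf) / σp = (16.88% − 4.93%) / 25.77% = 0.4637
M² = Rf + Sharpe × σm = 4.93% + 0.4637 × 21.45% = 14.8764%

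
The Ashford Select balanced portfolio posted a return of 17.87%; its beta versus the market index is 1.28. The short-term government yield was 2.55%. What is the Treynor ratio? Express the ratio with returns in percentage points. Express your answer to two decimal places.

11.97

Treynor = (Rp − Rf) / β = (17.87% − 2.55%) / 1.28 = 15.32 / 1.28 = 11.9688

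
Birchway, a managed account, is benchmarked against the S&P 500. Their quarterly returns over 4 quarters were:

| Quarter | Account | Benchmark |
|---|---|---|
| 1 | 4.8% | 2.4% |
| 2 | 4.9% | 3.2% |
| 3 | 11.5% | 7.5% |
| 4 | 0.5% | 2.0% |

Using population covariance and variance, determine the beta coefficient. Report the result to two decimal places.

r̄p = 5.4250%,  r̄m = 3.7750%
Cov = Σ(rp − r̄p)(rm − r̄m) / 4 = 8.1331
Var(rm) = Σ(rm − r̄m)² / 4 = 4.8119
β = Cov / Var = 8.1331 / 4.8119 = 1.6902

1.69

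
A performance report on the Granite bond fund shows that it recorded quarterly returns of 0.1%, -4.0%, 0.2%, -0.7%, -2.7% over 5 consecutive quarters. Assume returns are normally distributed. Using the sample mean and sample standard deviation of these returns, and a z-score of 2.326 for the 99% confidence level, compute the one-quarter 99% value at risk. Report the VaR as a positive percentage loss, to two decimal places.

r̄ = (0.1 − 4 + 0.2 − 0.7 − 2.7) / 5 = -7.10 / 5 = -1.4200%
Sample std dev = √[13.7480 / 4] = 1.8539%
VaR = −(r̄ − z·σ) = −(-1.4200 − 2.326 × 1.8539) = −(-5.7322) = 5.7322%

5.73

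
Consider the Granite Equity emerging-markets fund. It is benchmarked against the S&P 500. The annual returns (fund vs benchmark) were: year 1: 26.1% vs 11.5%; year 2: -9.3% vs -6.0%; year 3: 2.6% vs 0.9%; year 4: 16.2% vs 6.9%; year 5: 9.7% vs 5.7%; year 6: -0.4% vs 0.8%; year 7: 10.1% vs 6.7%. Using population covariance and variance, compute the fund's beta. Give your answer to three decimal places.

1.978

r̄p = 7.8571%,  r̄m = 3.7857%
Cov = Σ(rp − r̄p)(rm − r̄m) / 7 = 54.9280
Var(rm) = Σ(rm − r̄m)² / 7 = 27.7669
β = Cov / Var = 54.9280 / 27.7669 = 1.9782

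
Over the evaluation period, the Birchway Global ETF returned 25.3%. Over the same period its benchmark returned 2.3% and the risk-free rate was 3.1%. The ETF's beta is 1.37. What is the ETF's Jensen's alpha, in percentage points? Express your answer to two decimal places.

CAPM expected return = Rf + β(Rm − Rf) = 3.1% + 1.37 × (2.3% − 3.1%) = 3.1 + 1.37 × -0.80 = 2.0040%
Jensen's α = Rp − E[R] = 25.3% − 2.0040% = 23.2960

23.30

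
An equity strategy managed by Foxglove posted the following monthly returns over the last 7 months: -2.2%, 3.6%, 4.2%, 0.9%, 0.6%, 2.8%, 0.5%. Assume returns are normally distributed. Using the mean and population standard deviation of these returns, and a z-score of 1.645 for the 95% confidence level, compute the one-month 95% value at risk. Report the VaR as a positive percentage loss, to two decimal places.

1.88

Mean return μ = 10.40 / 7 = 1.4857%
Population std dev = √[29.2486 / 7] = 2.0441%
VaR = −(μ − z·σ) = −(1.4857 − 1.645 × 2.0441) = −(-1.8768) = 1.8768%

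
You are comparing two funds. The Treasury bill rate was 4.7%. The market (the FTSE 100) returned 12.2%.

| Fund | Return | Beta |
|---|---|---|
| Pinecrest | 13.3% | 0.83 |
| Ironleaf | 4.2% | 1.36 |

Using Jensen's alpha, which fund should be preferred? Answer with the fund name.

Pinecrest: α = 13.3% − [4.7% + 0.83 × (12.2% − 4.7%)] = 2.375
Ironleaf: α = 4.2% − [4.7% + 1.36 × (12.2% − 4.7%)] = -10.700
Highest: Pinecrest (2.375).

Pinecrest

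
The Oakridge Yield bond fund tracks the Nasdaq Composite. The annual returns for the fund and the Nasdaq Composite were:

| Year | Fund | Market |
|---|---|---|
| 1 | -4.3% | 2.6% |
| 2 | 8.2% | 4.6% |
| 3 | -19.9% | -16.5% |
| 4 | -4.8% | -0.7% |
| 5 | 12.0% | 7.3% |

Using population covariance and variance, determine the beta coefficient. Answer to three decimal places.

1.251

r̄p = -1.7600%,  r̄m = -0.5400%
Cov = Σ(rp − r̄p)(rm − r̄m) / 5 = 88.2196
Var(rm) = Σ(rm − r̄m)² / 5 = 70.4984
β = Cov / Var = 88.2196 / 70.4984 = 1.2514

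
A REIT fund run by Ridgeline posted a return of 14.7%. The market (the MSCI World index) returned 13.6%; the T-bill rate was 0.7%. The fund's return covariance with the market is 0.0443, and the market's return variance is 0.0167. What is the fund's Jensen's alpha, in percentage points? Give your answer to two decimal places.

β = Cov / Var = 0.0443 / 0.0167 = 2.6527
E[R] = Rf + β(Rm − Rf) = 0.7% + 2.6527 × (13.6% − 0.7%) = 34.9198%
α = Rp − E[R] = 14.7% − 34.9198% = -20.2198

-20.22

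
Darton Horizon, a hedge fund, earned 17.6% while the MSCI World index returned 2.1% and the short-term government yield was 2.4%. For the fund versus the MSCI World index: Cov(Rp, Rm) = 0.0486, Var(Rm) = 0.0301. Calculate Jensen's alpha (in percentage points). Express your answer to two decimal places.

15.68

β = Cov / Var = 0.0486 / 0.0301 = 1.6146
E[R] = Rf + β(Rm − Rf) = 2.4% + 1.6146 × (2.1% − 2.4%) = 1.9156%
α = Rp − E[R] = 17.6% − 1.9156% = 15.6844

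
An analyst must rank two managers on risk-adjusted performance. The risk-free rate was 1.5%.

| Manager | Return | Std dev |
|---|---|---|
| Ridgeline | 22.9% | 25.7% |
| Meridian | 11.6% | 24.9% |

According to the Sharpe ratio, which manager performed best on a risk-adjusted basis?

Ridgeline: Sharpe ratio = (22.9% − 1.5%) / 25.7% = 0.833
Meridian: Sharpe ratio = (11.6% − 1.5%) / 24.9% = 0.406
Highest: Ridgeline (0.833).

Ridgeline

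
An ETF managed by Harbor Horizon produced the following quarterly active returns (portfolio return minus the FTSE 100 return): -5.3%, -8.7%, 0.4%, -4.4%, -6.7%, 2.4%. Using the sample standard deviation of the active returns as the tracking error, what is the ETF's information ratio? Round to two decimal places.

r̄ = (-5.3 − 8.7 + 0.4 − 4.4 − 6.7 + 2.4) / 6 = -22.30 / 6 = -3.7167%
Σ(r − r̄)² = (-5.3 − (-3.7167))² + (-8.7 − (-3.7167))² + … = 91.0683
sample σ = √(91.0683 / 5) = √18.2137 = 4.2678%
IR = r̄ / tracking error = -3.7167 / 4.2678 = -0.8709

-0.87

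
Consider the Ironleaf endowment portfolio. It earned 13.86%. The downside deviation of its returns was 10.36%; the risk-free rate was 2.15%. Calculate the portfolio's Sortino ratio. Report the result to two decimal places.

1.13

Sortino = (Rp − Rf) / σd = (13.86% − 2.15%) / 10.36% = 11.71% / 10.36% = 1.1303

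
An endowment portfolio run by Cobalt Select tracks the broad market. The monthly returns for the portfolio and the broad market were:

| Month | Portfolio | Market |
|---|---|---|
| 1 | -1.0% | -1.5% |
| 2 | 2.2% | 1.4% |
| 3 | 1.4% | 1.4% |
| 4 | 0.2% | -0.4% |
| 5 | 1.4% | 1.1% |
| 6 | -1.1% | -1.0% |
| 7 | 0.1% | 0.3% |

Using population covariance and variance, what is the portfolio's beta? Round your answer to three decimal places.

r̄p = 0.4571%,  r̄m = 0.1857%
Cov = Σ(rp − r̄p)(rm − r̄m) / 7 = 1.2194
Var(rm) = Σ(rm − r̄m)² / 7 = 1.1984
β = Cov / Var = 1.2194 / 1.1984 = 1.0175

1.018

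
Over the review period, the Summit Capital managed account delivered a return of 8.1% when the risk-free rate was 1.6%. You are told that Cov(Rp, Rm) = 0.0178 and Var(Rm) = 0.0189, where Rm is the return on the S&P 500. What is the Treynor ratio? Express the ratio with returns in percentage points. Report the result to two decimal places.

β = Cov / Var = 0.0178 / 0.0189 = 0.9418
Treynor = (Rp − Rf) / β = (8.1% − 1.6%) / 0.9418 = 6.50 / 0.9418 = 6.9017

6.90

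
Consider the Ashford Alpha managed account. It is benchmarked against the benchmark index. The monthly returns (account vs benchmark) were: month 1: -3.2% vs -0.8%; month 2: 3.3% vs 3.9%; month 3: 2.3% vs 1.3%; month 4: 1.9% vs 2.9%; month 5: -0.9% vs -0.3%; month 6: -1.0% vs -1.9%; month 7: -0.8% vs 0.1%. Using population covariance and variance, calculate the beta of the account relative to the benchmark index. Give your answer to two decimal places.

r̄p = 0.2286%,  r̄m = 0.7429%
Cov = Σ(rp − r̄p)(rm − r̄m) / 7 = 3.5473
Var(rm) = Σ(rm − r̄m)² / 7 = 3.6853
β = Cov / Var = 3.5473 / 3.6853 = 0.9626

0.96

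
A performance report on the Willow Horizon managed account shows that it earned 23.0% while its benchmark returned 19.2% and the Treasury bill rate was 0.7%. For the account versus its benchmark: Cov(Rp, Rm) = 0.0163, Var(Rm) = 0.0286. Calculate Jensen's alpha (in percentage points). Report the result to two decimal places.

11.76

β = Cov / Var = 0.0163 / 0.0286 = 0.5699
E[R] = Rf + β(Rm − Rf) = 0.7% + 0.5699 × (19.2% − 0.7%) = 11.2432%
α = Rp − E[R] = 23.0% − 11.2432% = 11.7568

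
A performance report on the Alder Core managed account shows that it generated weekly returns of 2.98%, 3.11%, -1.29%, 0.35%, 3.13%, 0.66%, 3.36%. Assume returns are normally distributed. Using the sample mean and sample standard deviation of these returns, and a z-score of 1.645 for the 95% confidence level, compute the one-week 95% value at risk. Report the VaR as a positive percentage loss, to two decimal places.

Mean return μ = 12.300 / 7 = 1.7571%
Σ(r − μ)² = 20.2483; sample σ = √(20.2483/6) = 1.8370%
VaR = −(μ − z·σ) = −(1.7571 − 1.645 × 1.8370) = −(-1.2648) = 1.2648%

1.26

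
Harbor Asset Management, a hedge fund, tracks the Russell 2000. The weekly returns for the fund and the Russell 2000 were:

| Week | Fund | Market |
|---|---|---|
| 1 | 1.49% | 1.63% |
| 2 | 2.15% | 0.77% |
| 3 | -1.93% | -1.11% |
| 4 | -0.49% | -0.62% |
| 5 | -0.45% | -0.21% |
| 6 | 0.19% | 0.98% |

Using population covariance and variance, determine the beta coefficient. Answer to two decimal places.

r̄p = 0.1600%,  r̄m = 0.2400%
Cov = Σ(rp − r̄p)(rm − r̄m) / 6 = 1.0968
Var(rm) = Σ(rm − r̄m)² / 6 = 0.9209
β = Cov / Var = 1.0968 / 0.9209 = 1.1910

1.19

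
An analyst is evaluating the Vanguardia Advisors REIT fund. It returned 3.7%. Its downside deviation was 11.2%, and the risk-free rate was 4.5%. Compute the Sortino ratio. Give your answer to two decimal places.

Sortino = (Rp − Rf) / σd = (3.7% − 4.5%) / 11.2% = -0.80% / 11.2% = -0.0714

-0.07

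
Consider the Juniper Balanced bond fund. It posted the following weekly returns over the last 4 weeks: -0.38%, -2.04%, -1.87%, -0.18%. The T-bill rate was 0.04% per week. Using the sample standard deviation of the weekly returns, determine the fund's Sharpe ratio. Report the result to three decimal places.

Mean return r̄ = -4.470 / 4 = -1.1175%
Σ(r − r̄)² = (-0.38 − (-1.1175))² + (-2.04 − (-1.1175))² + … = 2.8401
sample σ = √(2.8401 / 3) = √0.9467 = 0.9730%
Sharpe = (r̄ − rf) / σ = (-1.1175 − 0.04) / 0.9730 = -1.1575 / 0.9730 = -1.1896

-1.190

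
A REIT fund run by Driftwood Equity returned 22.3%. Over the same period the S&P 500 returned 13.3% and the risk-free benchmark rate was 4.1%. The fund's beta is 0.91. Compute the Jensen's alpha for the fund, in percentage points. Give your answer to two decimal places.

9.83

CAPM expected return = Rf + β(Rm − Rf) = 4.1% + 0.91 × (13.3% − 4.1%) = 4.1 + 0.91 × 9.20 = 12.4720%
Jensen's α = Rp − E[R] = 22.3% − 12.4720% = 9.8280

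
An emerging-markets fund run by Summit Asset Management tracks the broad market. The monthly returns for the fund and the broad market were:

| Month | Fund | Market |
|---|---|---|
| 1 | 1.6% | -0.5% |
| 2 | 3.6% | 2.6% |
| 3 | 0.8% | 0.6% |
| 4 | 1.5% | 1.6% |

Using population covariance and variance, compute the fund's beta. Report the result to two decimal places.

0.64

r̄p = 1.8750%,  r̄m = 1.0750%
Cov = Σ(rp − r̄p)(rm − r̄m) / 4 = 0.8444
Var(rm) = Σ(rm − r̄m)² / 4 = 1.3269
β = Cov / Var = 0.8444 / 1.3269 = 0.6364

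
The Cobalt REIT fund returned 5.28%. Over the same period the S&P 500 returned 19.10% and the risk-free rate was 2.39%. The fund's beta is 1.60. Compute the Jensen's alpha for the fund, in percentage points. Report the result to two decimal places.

-23.85

CAPM expected return = Rf + β(Rm − Rf) = 2.39% + 1.60 × (19.10% − 2.39%) = 2.39 + 1.60 × 16.71 = 29.1260%
Jensen's α = Rp − E[R] = 5.28% − 29.1260% = -23.8460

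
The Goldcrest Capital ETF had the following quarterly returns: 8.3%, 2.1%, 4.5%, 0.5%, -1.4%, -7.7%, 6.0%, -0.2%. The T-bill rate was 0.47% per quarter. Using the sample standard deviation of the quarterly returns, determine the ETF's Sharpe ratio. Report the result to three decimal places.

0.210

r̄ = (8.3 + 2.1 + 4.5 + 0.5 − 1.4 − 7.7 + 6 − 0.2) / 8 = 12.10 / 8 = 1.5125%
Σ(r − r̄)² = (8.3 − 1.5125)² + (2.1 − 1.5125)² + (4.5 − 1.5125)² + … = 172.7888
sample σ = √(172.7888 / 7) = √24.6841 = 4.9683%
Sharpe = (r̄ − rf) / σ = (1.5125 − 0.47) / 4.9683 = 1.0425 / 4.9683 = 0.2098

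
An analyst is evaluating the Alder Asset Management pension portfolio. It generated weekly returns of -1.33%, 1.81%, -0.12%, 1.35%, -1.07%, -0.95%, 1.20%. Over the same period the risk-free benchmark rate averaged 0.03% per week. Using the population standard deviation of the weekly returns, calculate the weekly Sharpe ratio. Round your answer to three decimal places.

Mean return r̄ = 0.890 / 7 = 0.1271%
Σ(r − r̄)² = 10.2561; population σ = √(10.2561/7) = 1.2104%
Sharpe = (r̄ − rf) / σ = (0.1271 − 0.03) / 1.2104 = 0.0971 / 1.2104 = 0.0802

0.080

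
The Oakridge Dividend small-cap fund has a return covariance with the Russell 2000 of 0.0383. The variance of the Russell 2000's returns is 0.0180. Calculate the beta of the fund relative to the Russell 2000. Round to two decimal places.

2.13

β = Cov(Rp, Rm) / Var(Rm) = 0.0383 / 0.0180 = 2.1278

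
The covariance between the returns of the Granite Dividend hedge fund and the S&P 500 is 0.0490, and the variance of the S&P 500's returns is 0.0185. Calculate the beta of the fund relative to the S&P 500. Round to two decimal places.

β = Cov(Rp, Rm) / Var(Rm) = 0.0490 / 0.0185 = 2.6486

2.65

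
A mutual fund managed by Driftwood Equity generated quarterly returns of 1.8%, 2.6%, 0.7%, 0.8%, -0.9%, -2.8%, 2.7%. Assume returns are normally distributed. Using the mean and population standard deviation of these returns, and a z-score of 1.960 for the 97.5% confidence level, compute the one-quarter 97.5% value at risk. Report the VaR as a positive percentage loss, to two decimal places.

2.90

Mean return r̄ = 4.90 / 7 = 0.7000%
Σ(r − r̄)² = (1.8 − 0.7000)² + (2.6 − 0.7000)² + … = 23.6400
σ = √[23.6400 / 7] = 1.8377%
VaR = −(r̄ − z·σ) = −(0.7000 − 1.960 × 1.8377) = −(-2.9019) = 2.9019%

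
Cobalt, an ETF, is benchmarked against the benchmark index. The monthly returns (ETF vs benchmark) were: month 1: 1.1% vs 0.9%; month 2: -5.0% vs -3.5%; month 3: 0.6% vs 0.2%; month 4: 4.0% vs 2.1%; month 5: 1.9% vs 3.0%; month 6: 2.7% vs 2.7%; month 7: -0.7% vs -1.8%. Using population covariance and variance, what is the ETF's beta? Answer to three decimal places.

1.105

r̄p = 0.6571%,  r̄m = 0.5143%
Cov = Σ(rp − r̄p)(rm − r̄m) / 7 = 5.5563
Var(rm) = Σ(rm − r̄m)² / 7 = 5.0269
β = Cov / Var = 5.5563 / 5.0269 = 1.1053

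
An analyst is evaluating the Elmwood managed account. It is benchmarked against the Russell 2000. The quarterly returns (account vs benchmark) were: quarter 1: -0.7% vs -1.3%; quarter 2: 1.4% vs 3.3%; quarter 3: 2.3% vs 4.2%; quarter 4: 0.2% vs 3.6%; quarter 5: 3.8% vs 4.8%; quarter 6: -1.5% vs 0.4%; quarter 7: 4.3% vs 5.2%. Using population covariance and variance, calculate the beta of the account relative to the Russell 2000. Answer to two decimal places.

0.79

r̄p = 1.4000%,  r̄m = 2.8857%
Cov = Σ(rp − r̄p)(rm − r̄m) / 7 = 3.9471
Var(rm) = Σ(rm − r̄m)² / 7 = 5.0184
β = Cov / Var = 3.9471 / 5.0184 = 0.7865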